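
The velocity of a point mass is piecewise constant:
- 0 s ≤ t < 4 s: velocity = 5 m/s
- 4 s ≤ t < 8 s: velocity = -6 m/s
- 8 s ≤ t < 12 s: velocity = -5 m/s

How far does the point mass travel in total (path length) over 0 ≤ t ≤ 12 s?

64 m

Total distance travelled is ∫|v| dt — sum the magnitudes of each area piece.
0–4 s: |5| × 4 = 20 m
4–8 s: |-6| × 4 = 24 m
8–12 s: |-5| × 4 = 20 m
Total distance = 64 m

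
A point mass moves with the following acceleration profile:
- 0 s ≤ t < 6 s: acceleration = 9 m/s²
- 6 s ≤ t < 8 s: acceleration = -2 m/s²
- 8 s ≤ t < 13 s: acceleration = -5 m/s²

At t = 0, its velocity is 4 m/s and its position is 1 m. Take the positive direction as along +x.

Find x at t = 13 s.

506.5 m

On each constant-a segment, Δv = aΔt and Δx = v₀Δt + ½aΔt²; chain segment to segment.
0–6 s: v starts 4 m/s; Δx = 4·6 + ½·9·6² = 186 m; v ends 58 m/s.
6–8 s: v starts 58 m/s; Δx = 58·2 + ½·-2·2² = 112 m; v ends 54 m/s.
8–13 s: v starts 54 m/s; Δx = 54·5 + ½·-5·5² = 207.5 m; v ends 29 m/s.
x(13) = 1 + Σ Δx = 506.5 m.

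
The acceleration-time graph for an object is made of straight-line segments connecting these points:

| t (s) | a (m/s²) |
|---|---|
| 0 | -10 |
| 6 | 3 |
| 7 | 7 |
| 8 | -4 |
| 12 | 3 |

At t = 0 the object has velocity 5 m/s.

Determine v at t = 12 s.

Δv equals the area under the a-t graph; then v = v₀ + Δv.
0–6 s: ½(-10 + 3)(6) = -21 m/s
6–7 s: ½(3 + 7)(1) = 5 m/s
7–8 s: ½(7 + -4)(1) = 1.5 m/s
8–12 s: ½(-4 + 3)(4) = -2 m/s
Δv = -16.5 m/s, so v(12) = 5 + (-16.5) = -11.5 m/s.

-11.5 m/s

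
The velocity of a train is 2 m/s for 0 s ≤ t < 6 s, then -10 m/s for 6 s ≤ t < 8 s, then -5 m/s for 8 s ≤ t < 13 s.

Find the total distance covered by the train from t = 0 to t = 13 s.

Distance (not displacement) is the total path length: add the absolute areas under v-t.
0–6 s: |2| × 6 = 12 m
6–8 s: |-10| × 2 = 20 m
8–13 s: |-5| × 5 = 25 m
Total distance = 57 m

57 m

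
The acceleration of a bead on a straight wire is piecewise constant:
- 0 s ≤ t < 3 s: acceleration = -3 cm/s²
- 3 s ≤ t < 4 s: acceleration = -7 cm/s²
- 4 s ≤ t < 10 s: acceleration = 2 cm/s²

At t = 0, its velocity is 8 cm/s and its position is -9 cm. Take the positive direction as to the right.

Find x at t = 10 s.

On each constant-a segment, Δv = aΔt and Δx = v₀Δt + ½aΔt²; chain segment to segment.
0–3 s: v starts 8 cm/s; Δx = 8·3 + ½·-3·3² = 10.5 cm; v ends -1 cm/s.
3–4 s: v starts -1 cm/s; Δx = -1·1 + ½·-7·1² = -4.5 cm; v ends -8 cm/s.
4–10 s: v starts -8 cm/s; Δx = -8·6 + ½·2·6² = -12 cm; v ends 4 cm/s.
x(10) = -9 + Σ Δx = -15 cm.

-15 cm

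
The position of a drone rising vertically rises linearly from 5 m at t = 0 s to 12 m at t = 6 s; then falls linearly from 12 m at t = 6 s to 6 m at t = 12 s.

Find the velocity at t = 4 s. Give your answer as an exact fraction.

Velocity is the slope of the x-t graph on 0–6 s: (12 − 5)/(6 − 0) = 7/6 m/s.

7/6 m/s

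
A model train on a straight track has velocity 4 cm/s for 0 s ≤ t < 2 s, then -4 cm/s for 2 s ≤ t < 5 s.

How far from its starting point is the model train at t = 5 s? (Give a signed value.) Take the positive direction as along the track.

Net displacement equals the area under the velocity-time graph (areas below the axis count negative).
0–2 s: 4 × 2 = 8 cm
2–5 s: -4 × 3 = -12 cm
Net displacement = -4 cm

-4 cm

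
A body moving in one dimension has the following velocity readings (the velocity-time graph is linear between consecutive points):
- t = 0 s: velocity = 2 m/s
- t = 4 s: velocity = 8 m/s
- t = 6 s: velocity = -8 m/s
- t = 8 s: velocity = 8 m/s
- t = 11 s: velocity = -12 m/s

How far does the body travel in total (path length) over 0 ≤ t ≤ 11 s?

Total distance travelled is ∫|v| dt — sum the magnitudes of each area piece.
0–4 s: |½(2 + 8)(4)| = 20 m
4–6 s: v = 0 at t = 5 s; triangle areas 4 + 4 = 8 m
6–8 s: v = 0 at t = 7 s; triangle areas 4 + 4 = 8 m
8–11 s: v = 0 at t = 9.2 s; triangle areas 4.8 + 10.8 = 15.6 m
Total distance = 51.6 m

51.6 m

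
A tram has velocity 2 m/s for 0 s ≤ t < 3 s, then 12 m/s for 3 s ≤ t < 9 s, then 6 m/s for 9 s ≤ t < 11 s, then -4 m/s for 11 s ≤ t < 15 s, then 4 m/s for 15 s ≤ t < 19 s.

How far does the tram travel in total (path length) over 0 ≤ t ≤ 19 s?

122 m

Distance (not displacement) is the total path length: add the absolute areas under v-t.
0–3 s: |2| × 3 = 6 m
3–9 s: |12| × 6 = 72 m
9–11 s: |6| × 2 = 12 m
11–15 s: |-4| × 4 = 16 m
15–19 s: |4| × 4 = 16 m
Total distance = 122 m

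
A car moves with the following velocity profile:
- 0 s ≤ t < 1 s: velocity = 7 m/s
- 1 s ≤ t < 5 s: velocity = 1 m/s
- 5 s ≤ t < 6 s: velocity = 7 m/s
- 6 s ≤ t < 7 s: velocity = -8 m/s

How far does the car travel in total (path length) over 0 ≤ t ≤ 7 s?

Distance (not displacement) is the total path length: add the absolute areas under v-t.
0–1 s: |7| × 1 = 7 m
1–5 s: |1| × 4 = 4 m
5–6 s: |7| × 1 = 7 m
6–7 s: |-8| × 1 = 8 m
Total distance = 26 m

26 m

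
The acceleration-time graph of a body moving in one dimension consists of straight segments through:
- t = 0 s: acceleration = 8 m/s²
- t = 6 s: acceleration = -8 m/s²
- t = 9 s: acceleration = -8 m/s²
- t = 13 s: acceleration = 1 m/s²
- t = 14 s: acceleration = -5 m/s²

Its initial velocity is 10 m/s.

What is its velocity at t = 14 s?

Δv equals the area under the a-t graph; then v = v₀ + Δv.
0–6 s: ½(8 + -8)(6) = 0 m/s
6–9 s: -8 × 3 = -24 m/s
9–13 s: ½(-8 + 1)(4) = -14 m/s
13–14 s: ½(1 + -5)(1) = -2 m/s
Δv = -40 m/s, so v(14) = 10 + (-40) = -30 m/s.

-30 m/s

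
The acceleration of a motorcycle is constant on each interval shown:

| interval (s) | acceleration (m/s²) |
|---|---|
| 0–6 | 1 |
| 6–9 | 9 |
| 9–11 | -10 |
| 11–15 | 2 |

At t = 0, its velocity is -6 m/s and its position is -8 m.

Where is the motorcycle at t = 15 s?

92.5 m

On each constant-a segment, Δv = aΔt and Δx = v₀Δt + ½aΔt²; chain segment to segment.
0–6 s: v starts -6 m/s; Δx = -6·6 + ½·1·6² = -18 m; v ends 0 m/s.
6–9 s: v starts 0 m/s; Δx = 0·3 + ½·9·3² = 40.5 m; v ends 27 m/s.
9–11 s: v starts 27 m/s; Δx = 27·2 + ½·-10·2² = 34 m; v ends 7 m/s.
11–15 s: v starts 7 m/s; Δx = 7·4 + ½·2·4² = 44 m; v ends 15 m/s.
x(15) = -8 + Σ Δx = 92.5 m.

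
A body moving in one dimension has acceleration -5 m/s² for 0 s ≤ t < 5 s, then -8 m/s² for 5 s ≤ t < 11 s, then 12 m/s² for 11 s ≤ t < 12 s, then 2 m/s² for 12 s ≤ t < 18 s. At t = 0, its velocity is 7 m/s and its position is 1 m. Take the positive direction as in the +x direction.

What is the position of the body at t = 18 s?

-626.5 m

On each constant-a segment, Δv = aΔt and Δx = v₀Δt + ½aΔt²; chain segment to segment.
0–5 s: v starts 7 m/s; Δx = 7·5 + ½·-5·5² = -27.5 m; v ends -18 m/s.
5–11 s: v starts -18 m/s; Δx = -18·6 + ½·-8·6² = -252 m; v ends -66 m/s.
11–12 s: v starts -66 m/s; Δx = -66·1 + ½·12·1² = -60 m; v ends -54 m/s.
12–18 s: v starts -54 m/s; Δx = -54·6 + ½·2·6² = -288 m; v ends -42 m/s.
x(18) = 1 + Σ Δx = -626.5 m.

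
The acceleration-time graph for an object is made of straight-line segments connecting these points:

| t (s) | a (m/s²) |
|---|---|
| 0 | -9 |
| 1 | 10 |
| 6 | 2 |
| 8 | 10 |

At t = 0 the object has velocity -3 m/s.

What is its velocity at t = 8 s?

39.5 m/s

Δv equals the area under the a-t graph; then v = v₀ + Δv.
0–1 s: ½(-9 + 10)(1) = 0.5 m/s
1–6 s: ½(10 + 2)(5) = 30 m/s
6–8 s: ½(2 + 10)(2) = 12 m/s
Δv = 42.5 m/s, so v(8) = -3 + (42.5) = 39.5 m/s.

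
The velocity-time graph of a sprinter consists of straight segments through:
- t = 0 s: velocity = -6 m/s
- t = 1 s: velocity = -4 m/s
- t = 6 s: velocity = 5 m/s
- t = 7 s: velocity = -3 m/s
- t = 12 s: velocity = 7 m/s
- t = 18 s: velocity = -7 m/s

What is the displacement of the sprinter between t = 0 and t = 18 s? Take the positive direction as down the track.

Net displacement equals the area under the velocity-time graph (areas below the axis count negative).
0–1 s: ½(-6 + -4)(1) = -5 m
1–6 s: ½(-4 + 5)(5) = 2.5 m
6–7 s: ½(5 + -3)(1) = 1 m
7–12 s: ½(-3 + 7)(5) = 10 m
12–18 s: ½(7 + -7)(6) = 0 m
Net displacement = 8.5 m

8.5 m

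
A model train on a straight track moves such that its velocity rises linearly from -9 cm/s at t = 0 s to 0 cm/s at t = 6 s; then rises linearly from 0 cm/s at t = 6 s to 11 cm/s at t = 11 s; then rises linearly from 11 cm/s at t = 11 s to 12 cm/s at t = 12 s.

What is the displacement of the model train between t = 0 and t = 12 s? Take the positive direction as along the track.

Net displacement equals the area under the velocity-time graph (areas below the axis count negative).
0–6 s: ½(-9 + 0)(6) = -27 cm
6–11 s: ½(0 + 11)(5) = 27.5 cm
11–12 s: ½(11 + 12)(1) = 11.5 cm
Net displacement = 12 cm

12 cm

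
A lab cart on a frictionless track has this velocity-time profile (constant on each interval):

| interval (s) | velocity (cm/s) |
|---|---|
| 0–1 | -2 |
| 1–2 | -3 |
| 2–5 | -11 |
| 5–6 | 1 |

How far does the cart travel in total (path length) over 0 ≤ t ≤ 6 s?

Distance (not displacement) is the total path length: add the absolute areas under v-t.
0–1 s: |-2| × 1 = 2 cm
1–2 s: |-3| × 1 = 3 cm
2–5 s: |-11| × 3 = 33 cm
5–6 s: |1| × 1 = 1 cm
Total distance = 39 cm

39 cm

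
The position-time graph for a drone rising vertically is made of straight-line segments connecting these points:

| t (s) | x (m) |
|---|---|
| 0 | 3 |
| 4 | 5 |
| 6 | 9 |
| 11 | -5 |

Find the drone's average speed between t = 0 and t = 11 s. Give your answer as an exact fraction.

20/11 m/s

Average speed = (total path length)/(elapsed time); on a piecewise-linear x-t graph the path length is Σ|Δx|.
0–4 s: |Δx| = |5 − 3| = 2 m
4–6 s: |Δx| = |9 − 5| = 4 m
6–11 s: |Δx| = |-5 − 9| = 14 m
Total path = 20 m; average speed = 20/11 = 20/11 m/s.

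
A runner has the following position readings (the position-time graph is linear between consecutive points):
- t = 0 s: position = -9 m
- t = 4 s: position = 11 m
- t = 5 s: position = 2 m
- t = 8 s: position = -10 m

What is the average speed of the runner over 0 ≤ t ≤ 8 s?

5.125 m/s

Average speed = (total path length)/(elapsed time); on a piecewise-linear x-t graph the path length is Σ|Δx|.
0–4 s: |Δx| = |11 − -9| = 20 m
4–5 s: |Δx| = |2 − 11| = 9 m
5–8 s: |Δx| = |-10 − 2| = 12 m
Total path = 41 m; average speed = 41/8 = 5.125 m/s.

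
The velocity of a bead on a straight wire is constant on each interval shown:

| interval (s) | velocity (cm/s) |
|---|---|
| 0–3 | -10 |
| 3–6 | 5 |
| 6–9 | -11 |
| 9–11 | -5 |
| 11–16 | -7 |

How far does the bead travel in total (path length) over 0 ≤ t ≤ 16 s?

123 cm

Distance (not displacement) is the total path length: add the absolute areas under v-t.
0–3 s: |-10| × 3 = 30 cm
3–6 s: |5| × 3 = 15 cm
6–9 s: |-11| × 3 = 33 cm
9–11 s: |-5| × 2 = 10 cm
11–16 s: |-7| × 5 = 35 cm
Total distance = 123 cm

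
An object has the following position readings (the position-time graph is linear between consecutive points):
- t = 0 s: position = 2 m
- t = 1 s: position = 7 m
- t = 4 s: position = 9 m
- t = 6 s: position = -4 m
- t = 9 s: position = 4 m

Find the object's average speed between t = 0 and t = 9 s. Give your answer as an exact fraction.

28/9 m/s

Average speed = (total path length)/(elapsed time); on a piecewise-linear x-t graph the path length is Σ|Δx|.
0–1 s: |Δx| = |7 − 2| = 5 m
1–4 s: |Δx| = |9 − 7| = 2 m
4–6 s: |Δx| = |-4 − 9| = 13 m
6–9 s: |Δx| = |4 − -4| = 8 m
Total path = 28 m; average speed = 28/9 = 28/9 m/s.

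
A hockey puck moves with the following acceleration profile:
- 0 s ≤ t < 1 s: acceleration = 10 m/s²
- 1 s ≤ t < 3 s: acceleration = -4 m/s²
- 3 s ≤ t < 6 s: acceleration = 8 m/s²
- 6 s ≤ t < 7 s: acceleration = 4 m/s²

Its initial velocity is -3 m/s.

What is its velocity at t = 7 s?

Δv equals the area under the a-t graph; then v = v₀ + Δv.
0–1 s: 10 × 1 = 10 m/s
1–3 s: -4 × 2 = -8 m/s
3–6 s: 8 × 3 = 24 m/s
6–7 s: 4 × 1 = 4 m/s
Δv = 30 m/s, so v(7) = -3 + (30) = 27 m/s.

27 m/s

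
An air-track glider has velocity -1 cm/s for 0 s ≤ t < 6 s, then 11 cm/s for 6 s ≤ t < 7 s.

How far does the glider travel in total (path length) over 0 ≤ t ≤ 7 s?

17 cm

Distance (not displacement) is the total path length: add the absolute areas under v-t.
0–6 s: |-1| × 6 = 6 cm
6–7 s: |11| × 1 = 11 cm
Total distance = 17 cm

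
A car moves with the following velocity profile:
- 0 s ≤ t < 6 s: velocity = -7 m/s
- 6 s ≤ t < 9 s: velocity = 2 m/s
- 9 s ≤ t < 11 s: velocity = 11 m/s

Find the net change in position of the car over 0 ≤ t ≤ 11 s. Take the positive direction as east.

-14 m

Net displacement equals the area under the velocity-time graph (areas below the axis count negative).
0–6 s: -7 × 6 = -42 m
6–9 s: 2 × 3 = 6 m
9–11 s: 11 × 2 = 22 m
Net displacement = -14 m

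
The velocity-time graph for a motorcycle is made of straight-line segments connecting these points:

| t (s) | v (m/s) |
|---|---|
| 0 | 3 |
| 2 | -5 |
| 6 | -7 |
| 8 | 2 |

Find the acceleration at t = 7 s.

Acceleration is the slope of the v-t graph on 6–8 s: (2 − -7)/(8 − 6) = 4.5 m/s².

4.5 m/s²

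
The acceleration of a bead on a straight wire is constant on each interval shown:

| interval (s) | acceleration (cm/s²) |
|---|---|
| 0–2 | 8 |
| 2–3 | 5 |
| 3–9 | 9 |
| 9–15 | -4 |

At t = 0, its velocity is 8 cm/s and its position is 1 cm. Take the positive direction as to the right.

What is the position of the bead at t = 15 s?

On each constant-a segment, Δv = aΔt and Δx = v₀Δt + ½aΔt²; chain segment to segment.
0–2 s: v starts 8 cm/s; Δx = 8·2 + ½·8·2² = 32 cm; v ends 24 cm/s.
2–3 s: v starts 24 cm/s; Δx = 24·1 + ½·5·1² = 26.5 cm; v ends 29 cm/s.
3–9 s: v starts 29 cm/s; Δx = 29·6 + ½·9·6² = 336 cm; v ends 83 cm/s.
9–15 s: v starts 83 cm/s; Δx = 83·6 + ½·-4·6² = 426 cm; v ends 59 cm/s.
x(15) = 1 + Σ Δx = 821.5 cm.

821.5 cm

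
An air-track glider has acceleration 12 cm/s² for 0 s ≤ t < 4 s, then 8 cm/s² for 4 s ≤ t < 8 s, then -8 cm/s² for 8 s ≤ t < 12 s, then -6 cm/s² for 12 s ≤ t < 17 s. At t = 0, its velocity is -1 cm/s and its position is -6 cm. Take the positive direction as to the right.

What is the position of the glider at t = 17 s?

750 cm

On each constant-a segment, Δv = aΔt and Δx = v₀Δt + ½aΔt²; chain segment to segment.
0–4 s: v starts -1 cm/s; Δx = -1·4 + ½·12·4² = 92 cm; v ends 47 cm/s.
4–8 s: v starts 47 cm/s; Δx = 47·4 + ½·8·4² = 252 cm; v ends 79 cm/s.
8–12 s: v starts 79 cm/s; Δx = 79·4 + ½·-8·4² = 252 cm; v ends 47 cm/s.
12–17 s: v starts 47 cm/s; Δx = 47·5 + ½·-6·5² = 160 cm; v ends 17 cm/s.
x(17) = -6 + Σ Δx = 750 cm.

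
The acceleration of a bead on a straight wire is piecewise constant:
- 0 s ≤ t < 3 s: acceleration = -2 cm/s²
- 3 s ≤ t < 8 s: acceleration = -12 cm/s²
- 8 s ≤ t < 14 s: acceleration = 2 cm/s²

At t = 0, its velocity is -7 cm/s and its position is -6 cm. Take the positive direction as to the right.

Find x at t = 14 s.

-653 cm

On each constant-a segment, Δv = aΔt and Δx = v₀Δt + ½aΔt²; chain segment to segment.
0–3 s: v starts -7 cm/s; Δx = -7·3 + ½·-2·3² = -30 cm; v ends -13 cm/s.
3–8 s: v starts -13 cm/s; Δx = -13·5 + ½·-12·5² = -215 cm; v ends -73 cm/s.
8–14 s: v starts -73 cm/s; Δx = -73·6 + ½·2·6² = -402 cm; v ends -61 cm/s.
x(14) = -6 + Σ Δx = -653 cm.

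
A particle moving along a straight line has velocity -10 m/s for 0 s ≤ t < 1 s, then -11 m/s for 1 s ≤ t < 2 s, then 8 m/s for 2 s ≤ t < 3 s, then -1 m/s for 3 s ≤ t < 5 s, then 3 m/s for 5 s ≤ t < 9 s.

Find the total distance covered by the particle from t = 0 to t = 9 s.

43 m

Distance (not displacement) is the total path length: add the absolute areas under v-t.
0–1 s: |-10| × 1 = 10 m
1–2 s: |-11| × 1 = 11 m
2–3 s: |8| × 1 = 8 m
3–5 s: |-1| × 2 = 2 m
5–9 s: |3| × 4 = 12 m
Total distance = 43 m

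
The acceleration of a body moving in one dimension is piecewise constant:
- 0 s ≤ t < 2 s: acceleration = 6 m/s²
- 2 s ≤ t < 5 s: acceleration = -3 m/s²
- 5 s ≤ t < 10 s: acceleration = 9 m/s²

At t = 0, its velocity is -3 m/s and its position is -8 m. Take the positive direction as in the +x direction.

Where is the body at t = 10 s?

124 m

On each constant-a segment, Δv = aΔt and Δx = v₀Δt + ½aΔt²; chain segment to segment.
0–2 s: v starts -3 m/s; Δx = -3·2 + ½·6·2² = 6 m; v ends 9 m/s.
2–5 s: v starts 9 m/s; Δx = 9·3 + ½·-3·3² = 13.5 m; v ends 0 m/s.
5–10 s: v starts 0 m/s; Δx = 0·5 + ½·9·5² = 112.5 m; v ends 45 m/s.
x(10) = -8 + Σ Δx = 124 m.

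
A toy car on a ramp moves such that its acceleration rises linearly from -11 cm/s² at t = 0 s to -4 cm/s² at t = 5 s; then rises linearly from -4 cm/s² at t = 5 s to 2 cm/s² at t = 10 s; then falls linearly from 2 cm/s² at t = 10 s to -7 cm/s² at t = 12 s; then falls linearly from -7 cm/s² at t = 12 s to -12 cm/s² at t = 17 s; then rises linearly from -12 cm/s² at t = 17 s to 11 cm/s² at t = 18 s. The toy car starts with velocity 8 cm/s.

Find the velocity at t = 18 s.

-87.5 cm/s

Δv equals the area under the a-t graph; then v = v₀ + Δv.
0–5 s: ½(-11 + -4)(5) = -37.5 cm/s
5–10 s: ½(-4 + 2)(5) = -5 cm/s
10–12 s: ½(2 + -7)(2) = -5 cm/s
12–17 s: ½(-7 + -12)(5) = -47.5 cm/s
17–18 s: ½(-12 + 11)(1) = -0.5 cm/s
Δv = -95.5 cm/s, so v(18) = 8 + (-95.5) = -87.5 cm/s.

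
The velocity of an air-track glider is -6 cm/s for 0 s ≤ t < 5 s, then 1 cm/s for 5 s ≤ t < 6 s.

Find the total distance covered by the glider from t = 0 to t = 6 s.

31 cm

Distance (not displacement) is the total path length: add the absolute areas under v-t.
0–5 s: |-6| × 5 = 30 cm
5–6 s: |1| × 1 = 1 cm
Total distance = 31 cm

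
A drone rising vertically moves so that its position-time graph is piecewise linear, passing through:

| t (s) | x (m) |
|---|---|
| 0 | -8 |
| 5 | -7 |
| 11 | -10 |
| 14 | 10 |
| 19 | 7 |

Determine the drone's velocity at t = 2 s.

0.2 m/s

Velocity is the slope of the x-t graph on 0–5 s: (-7 − -8)/(5 − 0) = 0.2 m/s.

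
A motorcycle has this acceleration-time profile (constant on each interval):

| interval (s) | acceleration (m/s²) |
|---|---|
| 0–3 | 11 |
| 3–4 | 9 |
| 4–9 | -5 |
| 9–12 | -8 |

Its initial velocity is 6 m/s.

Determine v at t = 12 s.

Δv equals the area under the a-t graph; then v = v₀ + Δv.
0–3 s: 11 × 3 = 33 m/s
3–4 s: 9 × 1 = 9 m/s
4–9 s: -5 × 5 = -25 m/s
9–12 s: -8 × 3 = -24 m/s
Δv = -7 m/s, so v(12) = 6 + (-7) = -1 m/s.

-1 m/s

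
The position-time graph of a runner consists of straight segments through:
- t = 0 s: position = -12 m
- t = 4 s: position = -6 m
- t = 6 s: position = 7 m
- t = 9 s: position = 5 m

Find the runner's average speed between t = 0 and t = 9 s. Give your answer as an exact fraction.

Average speed = (total path length)/(elapsed time); on a piecewise-linear x-t graph the path length is Σ|Δx|.
0–4 s: |Δx| = |-6 − -12| = 6 m
4–6 s: |Δx| = |7 − -6| = 13 m
6–9 s: |Δx| = |5 − 7| = 2 m
Total path = 21 m; average speed = 21/9 = 7/3 m/s.

7/3 m/s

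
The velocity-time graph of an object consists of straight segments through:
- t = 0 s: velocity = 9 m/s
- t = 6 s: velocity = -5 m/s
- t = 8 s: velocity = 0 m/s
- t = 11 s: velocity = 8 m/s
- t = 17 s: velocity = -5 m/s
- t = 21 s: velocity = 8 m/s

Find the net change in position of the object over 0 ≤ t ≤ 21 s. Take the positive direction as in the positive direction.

34 m

Displacement is the signed area under the v-t curve.
0–6 s: ½(9 + -5)(6) = 12 m
6–8 s: ½(-5 + 0)(2) = -5 m
8–11 s: ½(0 + 8)(3) = 12 m
11–17 s: ½(8 + -5)(6) = 9 m
17–21 s: ½(-5 + 8)(4) = 6 m
Net displacement = 34 m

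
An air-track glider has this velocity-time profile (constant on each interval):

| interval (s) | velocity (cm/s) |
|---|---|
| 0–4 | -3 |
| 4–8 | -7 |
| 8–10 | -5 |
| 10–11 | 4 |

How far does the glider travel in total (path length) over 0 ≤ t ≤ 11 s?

54 cm

Distance (not displacement) is the total path length: add the absolute areas under v-t.
0–4 s: |-3| × 4 = 12 cm
4–8 s: |-7| × 4 = 28 cm
8–10 s: |-5| × 2 = 10 cm
10–11 s: |4| × 1 = 4 cm
Total distance = 54 cm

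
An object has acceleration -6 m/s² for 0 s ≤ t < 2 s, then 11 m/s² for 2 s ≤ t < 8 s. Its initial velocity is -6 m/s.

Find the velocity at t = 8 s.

Δv equals the area under the a-t graph; then v = v₀ + Δv.
0–2 s: -6 × 2 = -12 m/s
2–8 s: 11 × 6 = 66 m/s
Δv = 54 m/s, so v(8) = -6 + (54) = 48 m/s.

48 m/s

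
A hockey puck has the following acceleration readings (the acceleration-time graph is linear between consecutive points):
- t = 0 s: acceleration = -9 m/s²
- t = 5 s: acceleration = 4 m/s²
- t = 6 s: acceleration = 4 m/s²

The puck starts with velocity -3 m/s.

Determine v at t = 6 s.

Δv equals the area under the a-t graph; then v = v₀ + Δv.
0–5 s: ½(-9 + 4)(5) = -12.5 m/s
5–6 s: 4 × 1 = 4 m/s
Δv = -8.5 m/s, so v(6) = -3 + (-8.5) = -11.5 m/s.

-11.5 m/s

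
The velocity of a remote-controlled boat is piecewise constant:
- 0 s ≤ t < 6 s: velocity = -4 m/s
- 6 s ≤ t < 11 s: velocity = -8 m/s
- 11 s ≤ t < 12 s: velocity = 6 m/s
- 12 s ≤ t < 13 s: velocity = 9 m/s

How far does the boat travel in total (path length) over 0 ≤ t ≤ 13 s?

79 m

Distance (not displacement) is the total path length: add the absolute areas under v-t.
0–6 s: |-4| × 6 = 24 m
6–11 s: |-8| × 5 = 40 m
11–12 s: |6| × 1 = 6 m
12–13 s: |9| × 1 = 9 m
Total distance = 79 m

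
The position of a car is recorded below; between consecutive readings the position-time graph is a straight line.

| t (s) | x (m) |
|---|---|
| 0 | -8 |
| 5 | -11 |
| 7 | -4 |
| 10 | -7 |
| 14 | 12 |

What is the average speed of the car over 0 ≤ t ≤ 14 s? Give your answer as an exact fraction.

16/7 m/s

Average speed = (total path length)/(elapsed time); on a piecewise-linear x-t graph the path length is Σ|Δx|.
0–5 s: |Δx| = |-11 − -8| = 3 m
5–7 s: |Δx| = |-4 − -11| = 7 m
7–10 s: |Δx| = |-7 − -4| = 3 m
10–14 s: |Δx| = |12 − -7| = 19 m
Total path = 32 m; average speed = 32/14 = 16/7 m/s.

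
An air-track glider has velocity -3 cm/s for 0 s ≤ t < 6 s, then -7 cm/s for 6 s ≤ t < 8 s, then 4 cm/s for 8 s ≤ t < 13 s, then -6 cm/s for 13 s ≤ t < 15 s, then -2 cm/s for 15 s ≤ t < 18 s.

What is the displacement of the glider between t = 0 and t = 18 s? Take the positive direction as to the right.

-30 cm

Net displacement equals the area under the velocity-time graph (areas below the axis count negative).
0–6 s: -3 × 6 = -18 cm
6–8 s: -7 × 2 = -14 cm
8–13 s: 4 × 5 = 20 cm
13–15 s: -6 × 2 = -12 cm
15–18 s: -2 × 3 = -6 cm
Net displacement = -30 cm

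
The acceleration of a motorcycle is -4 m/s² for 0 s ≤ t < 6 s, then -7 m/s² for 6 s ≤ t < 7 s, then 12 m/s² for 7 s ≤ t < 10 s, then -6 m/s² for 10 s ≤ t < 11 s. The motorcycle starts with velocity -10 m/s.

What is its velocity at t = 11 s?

-11 m/s

Δv equals the area under the a-t graph; then v = v₀ + Δv.
0–6 s: -4 × 6 = -24 m/s
6–7 s: -7 × 1 = -7 m/s
7–10 s: 12 × 3 = 36 m/s
10–11 s: -6 × 1 = -6 m/s
Δv = -1 m/s, so v(11) = -10 + (-1) = -11 m/s.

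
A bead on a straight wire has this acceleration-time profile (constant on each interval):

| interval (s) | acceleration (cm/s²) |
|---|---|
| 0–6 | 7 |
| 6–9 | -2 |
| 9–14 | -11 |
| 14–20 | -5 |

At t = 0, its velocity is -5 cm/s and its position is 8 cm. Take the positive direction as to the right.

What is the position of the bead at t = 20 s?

On each constant-a segment, Δv = aΔt and Δx = v₀Δt + ½aΔt²; chain segment to segment.
0–6 s: v starts -5 cm/s; Δx = -5·6 + ½·7·6² = 96 cm; v ends 37 cm/s.
6–9 s: v starts 37 cm/s; Δx = 37·3 + ½·-2·3² = 102 cm; v ends 31 cm/s.
9–14 s: v starts 31 cm/s; Δx = 31·5 + ½·-11·5² = 17.5 cm; v ends -24 cm/s.
14–20 s: v starts -24 cm/s; Δx = -24·6 + ½·-5·6² = -234 cm; v ends -54 cm/s.
x(20) = 8 + Σ Δx = -10.5 cm.

-10.5 cm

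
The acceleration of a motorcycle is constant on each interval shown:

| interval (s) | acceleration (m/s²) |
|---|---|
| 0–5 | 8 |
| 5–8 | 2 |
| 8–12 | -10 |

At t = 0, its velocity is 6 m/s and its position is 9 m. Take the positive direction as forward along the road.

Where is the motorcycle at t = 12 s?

On each constant-a segment, Δv = aΔt and Δx = v₀Δt + ½aΔt²; chain segment to segment.
0–5 s: v starts 6 m/s; Δx = 6·5 + ½·8·5² = 130 m; v ends 46 m/s.
5–8 s: v starts 46 m/s; Δx = 46·3 + ½·2·3² = 147 m; v ends 52 m/s.
8–12 s: v starts 52 m/s; Δx = 52·4 + ½·-10·4² = 128 m; v ends 12 m/s.
x(12) = 9 + Σ Δx = 414 m.

414 m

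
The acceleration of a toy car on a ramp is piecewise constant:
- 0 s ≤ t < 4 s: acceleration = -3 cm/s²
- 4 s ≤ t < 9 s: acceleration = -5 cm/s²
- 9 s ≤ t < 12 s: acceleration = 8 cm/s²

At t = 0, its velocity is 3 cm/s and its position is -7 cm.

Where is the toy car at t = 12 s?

-192.5 cm

On each constant-a segment, Δv = aΔt and Δx = v₀Δt + ½aΔt²; chain segment to segment.
0–4 s: v starts 3 cm/s; Δx = 3·4 + ½·-3·4² = -12 cm; v ends -9 cm/s.
4–9 s: v starts -9 cm/s; Δx = -9·5 + ½·-5·5² = -107.5 cm; v ends -34 cm/s.
9–12 s: v starts -34 cm/s; Δx = -34·3 + ½·8·3² = -66 cm; v ends -10 cm/s.
x(12) = -7 + Σ Δx = -192.5 cm.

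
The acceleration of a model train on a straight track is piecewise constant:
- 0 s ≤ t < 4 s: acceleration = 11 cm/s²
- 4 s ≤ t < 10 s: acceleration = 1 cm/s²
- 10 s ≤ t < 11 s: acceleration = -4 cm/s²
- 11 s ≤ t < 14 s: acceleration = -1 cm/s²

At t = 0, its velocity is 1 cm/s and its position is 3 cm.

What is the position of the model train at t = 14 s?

On each constant-a segment, Δv = aΔt and Δx = v₀Δt + ½aΔt²; chain segment to segment.
0–4 s: v starts 1 cm/s; Δx = 1·4 + ½·11·4² = 92 cm; v ends 45 cm/s.
4–10 s: v starts 45 cm/s; Δx = 45·6 + ½·1·6² = 288 cm; v ends 51 cm/s.
10–11 s: v starts 51 cm/s; Δx = 51·1 + ½·-4·1² = 49 cm; v ends 47 cm/s.
11–14 s: v starts 47 cm/s; Δx = 47·3 + ½·-1·3² = 136.5 cm; v ends 44 cm/s.
x(14) = 3 + Σ Δx = 568.5 cm.

568.5 cm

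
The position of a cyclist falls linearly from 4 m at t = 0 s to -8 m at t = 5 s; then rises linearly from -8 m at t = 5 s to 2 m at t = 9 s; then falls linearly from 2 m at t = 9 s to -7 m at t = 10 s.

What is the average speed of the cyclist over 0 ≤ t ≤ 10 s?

3.1 m/s

Average speed = (total path length)/(elapsed time); on a piecewise-linear x-t graph the path length is Σ|Δx|.
0–5 s: |Δx| = |-8 − 4| = 12 m
5–9 s: |Δx| = |2 − -8| = 10 m
9–10 s: |Δx| = |-7 − 2| = 9 m
Total path = 31 m; average speed = 31/10 = 3.1 m/s.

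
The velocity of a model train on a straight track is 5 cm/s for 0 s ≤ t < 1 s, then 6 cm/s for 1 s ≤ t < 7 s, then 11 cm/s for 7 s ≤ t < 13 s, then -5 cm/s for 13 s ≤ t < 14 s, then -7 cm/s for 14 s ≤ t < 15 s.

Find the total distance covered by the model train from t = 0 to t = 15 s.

119 cm

Total distance travelled is ∫|v| dt — sum the magnitudes of each area piece.
0–1 s: |5| × 1 = 5 cm
1–7 s: |6| × 6 = 36 cm
7–13 s: |11| × 6 = 66 cm
13–14 s: |-5| × 1 = 5 cm
14–15 s: |-7| × 1 = 7 cm
Total distance = 119 cm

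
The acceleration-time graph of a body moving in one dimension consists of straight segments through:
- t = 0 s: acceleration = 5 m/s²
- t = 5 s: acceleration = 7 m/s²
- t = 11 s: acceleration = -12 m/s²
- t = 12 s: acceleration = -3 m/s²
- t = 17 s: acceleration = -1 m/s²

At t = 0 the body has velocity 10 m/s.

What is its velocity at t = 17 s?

Δv equals the area under the a-t graph; then v = v₀ + Δv.
0–5 s: ½(5 + 7)(5) = 30 m/s
5–11 s: ½(7 + -12)(6) = -15 m/s
11–12 s: ½(-12 + -3)(1) = -7.5 m/s
12–17 s: ½(-3 + -1)(5) = -10 m/s
Δv = -2.5 m/s, so v(17) = 10 + (-2.5) = 7.5 m/s.

7.5 m/s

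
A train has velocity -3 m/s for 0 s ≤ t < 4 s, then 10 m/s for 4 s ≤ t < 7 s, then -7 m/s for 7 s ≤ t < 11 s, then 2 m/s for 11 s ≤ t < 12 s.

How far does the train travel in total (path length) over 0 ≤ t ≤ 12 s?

72 m

Distance (not displacement) is the total path length: add the absolute areas under v-t.
0–4 s: |-3| × 4 = 12 m
4–7 s: |10| × 3 = 30 m
7–11 s: |-7| × 4 = 28 m
11–12 s: |2| × 1 = 2 m
Total distance = 72 m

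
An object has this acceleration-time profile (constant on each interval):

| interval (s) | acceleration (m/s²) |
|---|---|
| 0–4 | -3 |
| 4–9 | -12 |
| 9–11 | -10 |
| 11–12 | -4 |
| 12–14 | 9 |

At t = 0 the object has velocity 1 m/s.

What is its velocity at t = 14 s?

Δv equals the area under the a-t graph; then v = v₀ + Δv.
0–4 s: -3 × 4 = -12 m/s
4–9 s: -12 × 5 = -60 m/s
9–11 s: -10 × 2 = -20 m/s
11–12 s: -4 × 1 = -4 m/s
12–14 s: 9 × 2 = 18 m/s
Δv = -78 m/s, so v(14) = 1 + (-78) = -77 m/s.

-77 m/s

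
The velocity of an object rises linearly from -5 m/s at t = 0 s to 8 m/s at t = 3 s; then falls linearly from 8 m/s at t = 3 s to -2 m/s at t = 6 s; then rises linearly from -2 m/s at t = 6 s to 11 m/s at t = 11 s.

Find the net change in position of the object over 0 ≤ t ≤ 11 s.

36 m

Net displacement equals the area under the velocity-time graph (areas below the axis count negative).
0–3 s: ½(-5 + 8)(3) = 4.5 m
3–6 s: ½(8 + -2)(3) = 9 m
6–11 s: ½(-2 + 11)(5) = 22.5 m
Net displacement = 36 m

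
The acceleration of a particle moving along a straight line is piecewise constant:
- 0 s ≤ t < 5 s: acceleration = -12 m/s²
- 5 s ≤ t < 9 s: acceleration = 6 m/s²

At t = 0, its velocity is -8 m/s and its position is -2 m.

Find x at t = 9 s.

On each constant-a segment, Δv = aΔt and Δx = v₀Δt + ½aΔt²; chain segment to segment.
0–5 s: v starts -8 m/s; Δx = -8·5 + ½·-12·5² = -190 m; v ends -68 m/s.
5–9 s: v starts -68 m/s; Δx = -68·4 + ½·6·4² = -224 m; v ends -44 m/s.
x(9) = -2 + Σ Δx = -416 m.

-416 m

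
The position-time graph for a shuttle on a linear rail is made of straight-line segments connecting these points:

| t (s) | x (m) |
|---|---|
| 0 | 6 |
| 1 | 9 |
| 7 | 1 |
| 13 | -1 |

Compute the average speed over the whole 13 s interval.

Average speed = (total path length)/(elapsed time); on a piecewise-linear x-t graph the path length is Σ|Δx|.
0–1 s: |Δx| = |9 − 6| = 3 m
1–7 s: |Δx| = |1 − 9| = 8 m
7–13 s: |Δx| = |-1 − 1| = 2 m
Total path = 13 m; average speed = 13/13 = 1 m/s.

1 m/s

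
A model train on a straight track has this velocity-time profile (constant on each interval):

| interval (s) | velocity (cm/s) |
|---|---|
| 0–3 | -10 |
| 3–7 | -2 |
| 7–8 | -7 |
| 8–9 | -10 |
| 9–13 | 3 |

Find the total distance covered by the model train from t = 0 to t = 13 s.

67 cm

Total distance travelled is ∫|v| dt — sum the magnitudes of each area piece.
0–3 s: |-10| × 3 = 30 cm
3–7 s: |-2| × 4 = 8 cm
7–8 s: |-7| × 1 = 7 cm
8–9 s: |-10| × 1 = 10 cm
9–13 s: |3| × 4 = 12 cm
Total distance = 67 cm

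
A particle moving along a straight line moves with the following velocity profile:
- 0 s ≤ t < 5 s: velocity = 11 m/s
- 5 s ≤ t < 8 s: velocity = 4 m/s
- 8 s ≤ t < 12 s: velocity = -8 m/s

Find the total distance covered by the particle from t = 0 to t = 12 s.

Distance (not displacement) is the total path length: add the absolute areas under v-t.
0–5 s: |11| × 5 = 55 m
5–8 s: |4| × 3 = 12 m
8–12 s: |-8| × 4 = 32 m
Total distance = 99 m

99 m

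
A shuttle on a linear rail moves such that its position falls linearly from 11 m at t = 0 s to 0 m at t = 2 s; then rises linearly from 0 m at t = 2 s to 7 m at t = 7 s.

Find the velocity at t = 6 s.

Velocity is the slope of the x-t graph on 2–7 s: (7 − 0)/(7 − 2) = 1.4 m/s.

1.4 m/s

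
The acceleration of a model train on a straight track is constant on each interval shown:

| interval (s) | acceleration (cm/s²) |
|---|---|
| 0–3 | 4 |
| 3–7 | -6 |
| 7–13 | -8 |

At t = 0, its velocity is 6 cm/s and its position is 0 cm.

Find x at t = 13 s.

-120 cm

On each constant-a segment, Δv = aΔt and Δx = v₀Δt + ½aΔt²; chain segment to segment.
0–3 s: v starts 6 cm/s; Δx = 6·3 + ½·4·3² = 36 cm; v ends 18 cm/s.
3–7 s: v starts 18 cm/s; Δx = 18·4 + ½·-6·4² = 24 cm; v ends -6 cm/s.
7–13 s: v starts -6 cm/s; Δx = -6·6 + ½·-8·6² = -180 cm; v ends -54 cm/s.
x(13) = 0 + Σ Δx = -120 cm.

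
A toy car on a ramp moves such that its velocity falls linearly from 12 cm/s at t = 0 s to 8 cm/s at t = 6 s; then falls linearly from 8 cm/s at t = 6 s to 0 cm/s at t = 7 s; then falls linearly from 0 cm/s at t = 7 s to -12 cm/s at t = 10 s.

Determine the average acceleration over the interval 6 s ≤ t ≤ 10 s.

Average acceleration = Δv/Δt = (-12 − 8)/(10 − 6) = -5 cm/s².

-5 cm/s²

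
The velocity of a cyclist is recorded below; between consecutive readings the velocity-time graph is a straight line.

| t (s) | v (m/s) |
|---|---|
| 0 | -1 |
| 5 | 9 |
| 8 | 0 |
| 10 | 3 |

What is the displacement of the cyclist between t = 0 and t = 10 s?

Net displacement equals the area under the velocity-time graph (areas below the axis count negative).
0–5 s: ½(-1 + 9)(5) = 20 m
5–8 s: ½(9 + 0)(3) = 13.5 m
8–10 s: ½(0 + 3)(2) = 3 m
Net displacement = 36.5 m

36.5 m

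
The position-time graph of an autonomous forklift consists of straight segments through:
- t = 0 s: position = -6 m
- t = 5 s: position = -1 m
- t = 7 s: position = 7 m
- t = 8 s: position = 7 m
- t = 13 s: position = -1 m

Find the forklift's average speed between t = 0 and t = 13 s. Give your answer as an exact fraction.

Average speed = (total path length)/(elapsed time); on a piecewise-linear x-t graph the path length is Σ|Δx|.
0–5 s: |Δx| = |-1 − -6| = 5 m
5–7 s: |Δx| = |7 − -1| = 8 m
7–8 s: |Δx| = |7 − 7| = 0 m
8–13 s: |Δx| = |-1 − 7| = 8 m
Total path = 21 m; average speed = 21/13 = 21/13 m/s.

21/13 m/s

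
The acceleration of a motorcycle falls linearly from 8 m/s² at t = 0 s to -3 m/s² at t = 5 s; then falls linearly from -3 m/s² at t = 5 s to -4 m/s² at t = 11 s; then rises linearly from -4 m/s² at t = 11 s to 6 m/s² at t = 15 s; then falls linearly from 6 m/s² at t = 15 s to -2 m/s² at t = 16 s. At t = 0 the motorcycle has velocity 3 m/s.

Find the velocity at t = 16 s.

0.5 m/s

Δv equals the area under the a-t graph; then v = v₀ + Δv.
0–5 s: ½(8 + -3)(5) = 12.5 m/s
5–11 s: ½(-3 + -4)(6) = -21 m/s
11–15 s: ½(-4 + 6)(4) = 4 m/s
15–16 s: ½(6 + -2)(1) = 2 m/s
Δv = -2.5 m/s, so v(16) = 3 + (-2.5) = 0.5 m/s.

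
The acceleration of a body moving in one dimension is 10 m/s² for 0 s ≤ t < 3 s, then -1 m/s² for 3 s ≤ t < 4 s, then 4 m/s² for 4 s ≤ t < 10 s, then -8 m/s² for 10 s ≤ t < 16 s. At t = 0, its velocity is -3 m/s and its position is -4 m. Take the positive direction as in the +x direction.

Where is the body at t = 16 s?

On each constant-a segment, Δv = aΔt and Δx = v₀Δt + ½aΔt²; chain segment to segment.
0–3 s: v starts -3 m/s; Δx = -3·3 + ½·10·3² = 36 m; v ends 27 m/s.
3–4 s: v starts 27 m/s; Δx = 27·1 + ½·-1·1² = 26.5 m; v ends 26 m/s.
4–10 s: v starts 26 m/s; Δx = 26·6 + ½·4·6² = 228 m; v ends 50 m/s.
10–16 s: v starts 50 m/s; Δx = 50·6 + ½·-8·6² = 156 m; v ends 2 m/s.
x(16) = -4 + Σ Δx = 442.5 m.

442.5 m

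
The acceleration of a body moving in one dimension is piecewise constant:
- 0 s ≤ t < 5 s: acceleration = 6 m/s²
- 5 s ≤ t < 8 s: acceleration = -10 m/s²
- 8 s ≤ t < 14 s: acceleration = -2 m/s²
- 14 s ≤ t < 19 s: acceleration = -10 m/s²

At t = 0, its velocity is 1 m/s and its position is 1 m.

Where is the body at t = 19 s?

On each constant-a segment, Δv = aΔt and Δx = v₀Δt + ½aΔt²; chain segment to segment.
0–5 s: v starts 1 m/s; Δx = 1·5 + ½·6·5² = 80 m; v ends 31 m/s.
5–8 s: v starts 31 m/s; Δx = 31·3 + ½·-10·3² = 48 m; v ends 1 m/s.
8–14 s: v starts 1 m/s; Δx = 1·6 + ½·-2·6² = -30 m; v ends -11 m/s.
14–19 s: v starts -11 m/s; Δx = -11·5 + ½·-10·5² = -180 m; v ends -61 m/s.
x(19) = 1 + Σ Δx = -81 m.

-81 m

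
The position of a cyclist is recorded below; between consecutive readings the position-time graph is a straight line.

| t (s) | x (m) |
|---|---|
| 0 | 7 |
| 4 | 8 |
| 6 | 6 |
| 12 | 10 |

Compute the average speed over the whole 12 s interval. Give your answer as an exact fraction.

7/12 m/s

Average speed = (total path length)/(elapsed time); on a piecewise-linear x-t graph the path length is Σ|Δx|.
0–4 s: |Δx| = |8 − 7| = 1 m
4–6 s: |Δx| = |6 − 8| = 2 m
6–12 s: |Δx| = |10 − 6| = 4 m
Total path = 7 m; average speed = 7/12 = 7/12 m/s.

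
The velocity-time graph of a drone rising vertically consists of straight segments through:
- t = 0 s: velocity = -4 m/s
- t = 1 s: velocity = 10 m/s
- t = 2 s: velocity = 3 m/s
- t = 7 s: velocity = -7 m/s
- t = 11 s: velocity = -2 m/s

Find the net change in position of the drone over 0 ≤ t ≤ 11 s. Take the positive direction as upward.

-18.5 m

Net displacement equals the area under the velocity-time graph (areas below the axis count negative).
0–1 s: ½(-4 + 10)(1) = 3 m
1–2 s: ½(10 + 3)(1) = 6.5 m
2–7 s: ½(3 + -7)(5) = -10 m
7–11 s: ½(-7 + -2)(4) = -18 m
Net displacement = -18.5 m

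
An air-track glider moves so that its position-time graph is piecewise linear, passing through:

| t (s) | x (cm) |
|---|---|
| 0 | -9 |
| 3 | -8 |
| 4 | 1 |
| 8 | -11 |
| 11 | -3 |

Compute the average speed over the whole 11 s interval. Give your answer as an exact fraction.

Average speed = (total path length)/(elapsed time); on a piecewise-linear x-t graph the path length is Σ|Δx|.
0–3 s: |Δx| = |-8 − -9| = 1 cm
3–4 s: |Δx| = |1 − -8| = 9 cm
4–8 s: |Δx| = |-11 − 1| = 12 cm
8–11 s: |Δx| = |-3 − -11| = 8 cm
Total path = 30 cm; average speed = 30/11 = 30/11 cm/s.

30/11 cm/s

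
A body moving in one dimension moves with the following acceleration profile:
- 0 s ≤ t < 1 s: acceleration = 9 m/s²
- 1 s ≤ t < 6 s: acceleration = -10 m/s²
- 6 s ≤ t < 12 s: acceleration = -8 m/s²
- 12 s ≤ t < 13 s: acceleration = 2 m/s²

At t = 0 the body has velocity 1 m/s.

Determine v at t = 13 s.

-86 m/s

Δv equals the area under the a-t graph; then v = v₀ + Δv.
0–1 s: 9 × 1 = 9 m/s
1–6 s: -10 × 5 = -50 m/s
6–12 s: -8 × 6 = -48 m/s
12–13 s: 2 × 1 = 2 m/s
Δv = -87 m/s, so v(13) = 1 + (-87) = -86 m/s.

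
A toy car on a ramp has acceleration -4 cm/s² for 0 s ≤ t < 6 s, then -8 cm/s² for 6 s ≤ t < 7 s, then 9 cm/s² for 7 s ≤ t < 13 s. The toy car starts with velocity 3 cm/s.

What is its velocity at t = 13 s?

Δv equals the area under the a-t graph; then v = v₀ + Δv.
0–6 s: -4 × 6 = -24 cm/s
6–7 s: -8 × 1 = -8 cm/s
7–13 s: 9 × 6 = 54 cm/s
Δv = 22 cm/s, so v(13) = 3 + (22) = 25 cm/s.

25 cm/s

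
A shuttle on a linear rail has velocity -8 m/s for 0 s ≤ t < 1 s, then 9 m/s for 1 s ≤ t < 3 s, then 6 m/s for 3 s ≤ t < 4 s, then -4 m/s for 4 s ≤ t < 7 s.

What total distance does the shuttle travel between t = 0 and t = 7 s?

44 m

Distance (not displacement) is the total path length: add the absolute areas under v-t.
0–1 s: |-8| × 1 = 8 m
1–3 s: |9| × 2 = 18 m
3–4 s: |6| × 1 = 6 m
4–7 s: |-4| × 3 = 12 m
Total distance = 44 m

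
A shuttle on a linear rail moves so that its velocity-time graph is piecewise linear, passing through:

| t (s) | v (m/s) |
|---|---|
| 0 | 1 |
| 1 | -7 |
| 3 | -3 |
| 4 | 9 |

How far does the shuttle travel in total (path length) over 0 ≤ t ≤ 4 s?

16.875 m

Total distance travelled is ∫|v| dt — sum the magnitudes of each area piece.
0–1 s: v = 0 at t = 0.125 s; triangle areas 0.0625 + 3.0625 = 3.125 m
1–3 s: |½(-7 + -3)(2)| = 10 m
3–4 s: v = 0 at t = 3.25 s; triangle areas 0.375 + 3.375 = 3.75 m
Total distance = 16.875 m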